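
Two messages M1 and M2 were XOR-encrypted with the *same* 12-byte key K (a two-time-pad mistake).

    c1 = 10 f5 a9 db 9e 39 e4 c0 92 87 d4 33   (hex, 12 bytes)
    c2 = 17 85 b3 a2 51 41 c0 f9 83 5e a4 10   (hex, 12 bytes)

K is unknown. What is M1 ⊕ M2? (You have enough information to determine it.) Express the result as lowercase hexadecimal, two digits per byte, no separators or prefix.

07701a79cf78243911d97023

c1 ⊕ c2 = (M1 ⊕ K) ⊕ (M2 ⊕ K) = M1 ⊕ M2 — the shared key cancels under XOR.
byte 0: 10 ⊕ 17 = 07
byte 1: f5 ⊕ 85 = 70
byte 2: a9 ⊕ b3 = 1a
byte 3: db ⊕ a2 = 79
byte 4: 9e ⊕ 51 = cf
byte 5: 39 ⊕ 41 = 78
byte 6: e4 ⊕ c0 = 24
byte 7: c0 ⊕ f9 = 39
byte 8: 92 ⊕ 83 = 11
byte 9: 87 ⊕ 5e = d9
byte 10: d4 ⊕ a4 = 70
byte 11: 33 ⊕ 10 = 23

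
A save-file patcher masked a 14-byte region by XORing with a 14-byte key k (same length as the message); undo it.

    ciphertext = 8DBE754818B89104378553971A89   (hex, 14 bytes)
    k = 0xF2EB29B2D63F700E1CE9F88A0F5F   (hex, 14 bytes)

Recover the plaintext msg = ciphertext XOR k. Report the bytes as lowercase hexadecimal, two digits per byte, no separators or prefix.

7f555cface87e10a2b6cab1d15d6

XOR is its own inverse, so applying the key byte-wise gives the result directly.
byte 0: 8d ^ f2 = 7f
byte 1: be ^ eb = 55
byte 2: 75 ^ 29 = 5c
byte 3: 48 ^ b2 = fa
byte 4: 18 ^ d6 = ce
byte 5: b8 ^ 3f = 87
byte 6: 91 ^ 70 = e1
byte 7: 04 ^ 0e = 0a
byte 8: 37 ^ 1c = 2b
byte 9: 85 ^ e9 = 6c
byte 10: 53 ^ f8 = ab
byte 11: 97 ^ 8a = 1d
byte 12: 1a ^ 0f = 15
byte 13: 89 ^ 5f = d6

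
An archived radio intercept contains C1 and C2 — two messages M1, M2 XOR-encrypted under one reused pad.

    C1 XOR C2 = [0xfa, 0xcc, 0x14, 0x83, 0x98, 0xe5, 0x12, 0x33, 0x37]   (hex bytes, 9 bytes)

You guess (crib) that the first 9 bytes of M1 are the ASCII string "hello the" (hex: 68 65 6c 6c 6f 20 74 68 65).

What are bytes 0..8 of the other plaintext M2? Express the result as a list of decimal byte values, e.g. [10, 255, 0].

Since C1 ⊕ C2 = M1 ⊕ M2, XORing with the guessed M1 bytes yields the corresponding M2 bytes: M2 = (C1 ⊕ C2) ⊕ M1.
fa XOR 68 = 92
cc XOR 65 = a9
14 XOR 6c = 78
83 XOR 6c = ef
98 XOR 6f = f7
e5 XOR 20 = c5
12 XOR 74 = 66
33 XOR 68 = 5b
37 XOR 65 = 52

[146, 169, 120, 239, 247, 197, 102, 91, 82]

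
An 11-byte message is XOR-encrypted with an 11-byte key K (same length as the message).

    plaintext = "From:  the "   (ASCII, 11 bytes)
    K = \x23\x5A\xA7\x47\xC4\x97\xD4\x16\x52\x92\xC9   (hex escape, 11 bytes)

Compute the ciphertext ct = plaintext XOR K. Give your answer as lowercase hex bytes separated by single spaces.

XOR is its own inverse, so applying the key byte-wise gives the result directly.
46 xor 23 = 65
72 xor 5a = 28
6f xor a7 = c8
6d xor 47 = 2a
3a xor c4 = fe
20 xor 97 = b7
20 xor d4 = f4
74 xor 16 = 62
68 xor 52 = 3a
65 xor 92 = f7
20 xor c9 = e9

65 28 c8 2a fe b7 f4 62 3a f7 e9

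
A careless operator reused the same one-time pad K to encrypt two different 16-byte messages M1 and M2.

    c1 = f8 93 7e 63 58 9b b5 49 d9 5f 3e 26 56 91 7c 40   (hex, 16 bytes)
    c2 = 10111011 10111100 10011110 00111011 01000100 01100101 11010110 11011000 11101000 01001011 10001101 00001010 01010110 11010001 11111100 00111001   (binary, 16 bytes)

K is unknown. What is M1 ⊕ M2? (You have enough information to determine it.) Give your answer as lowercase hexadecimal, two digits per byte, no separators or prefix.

432fe0581cfe63913114b32c00408079

c1 ⊕ c2 = (M1 ⊕ K) ⊕ (M2 ⊕ K) = M1 ⊕ M2 — the shared key cancels under XOR.
f8 XOR bb = 43
93 XOR bc = 2f
7e XOR 9e = e0
63 XOR 3b = 58
58 XOR 44 = 1c
9b XOR 65 = fe
b5 XOR d6 = 63
49 XOR d8 = 91
d9 XOR e8 = 31
5f XOR 4b = 14
3e XOR 8d = b3
26 XOR 0a = 2c
56 XOR 56 = 00
91 XOR d1 = 40
7c XOR fc = 80
40 XOR 39 = 79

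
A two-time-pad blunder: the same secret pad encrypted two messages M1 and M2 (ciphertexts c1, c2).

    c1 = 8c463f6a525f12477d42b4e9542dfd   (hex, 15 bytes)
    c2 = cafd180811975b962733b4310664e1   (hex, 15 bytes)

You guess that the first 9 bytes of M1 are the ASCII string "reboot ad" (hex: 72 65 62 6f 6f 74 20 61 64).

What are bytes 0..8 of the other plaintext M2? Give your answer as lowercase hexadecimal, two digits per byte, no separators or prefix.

34de450d2cbc69b03e

First, c1 ⊕ c2 = (M1 ⊕ K) ⊕ (M2 ⊕ K) = M1 ⊕ M2, so the key drops out. Then M2 = (M1 ⊕ M2) ⊕ M1 over the first 9 bytes.
byte 0: (8c ⊕ ca) ⊕ 72 = 46 ⊕ 72 = 34
byte 1: (46 ⊕ fd) ⊕ 65 = bb ⊕ 65 = de
byte 2: (3f ⊕ 18) ⊕ 62 = 27 ⊕ 62 = 45
byte 3: (6a ⊕ 08) ⊕ 6f = 62 ⊕ 6f = 0d
byte 4: (52 ⊕ 11) ⊕ 6f = 43 ⊕ 6f = 2c
byte 5: (5f ⊕ 97) ⊕ 74 = c8 ⊕ 74 = bc
byte 6: (12 ⊕ 5b) ⊕ 20 = 49 ⊕ 20 = 69
byte 7: (47 ⊕ 96) ⊕ 61 = d1 ⊕ 61 = b0
byte 8: (7d ⊕ 27) ⊕ 64 = 5a ⊕ 64 = 3e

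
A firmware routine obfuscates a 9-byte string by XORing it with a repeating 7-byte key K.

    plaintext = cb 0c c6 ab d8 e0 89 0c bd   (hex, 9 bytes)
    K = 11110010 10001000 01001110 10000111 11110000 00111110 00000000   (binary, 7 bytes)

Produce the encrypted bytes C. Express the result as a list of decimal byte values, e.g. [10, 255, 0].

[57, 132, 136, 44, 40, 222, 137, 254, 53]

The 7-byte key repeats, so the effective keystream is f2 88 4e 87 f0 3e 00 f2 88.
byte 0: cb XOR f2 = 39
byte 1: 0c XOR 88 = 84
byte 2: c6 XOR 4e = 88
byte 3: ab XOR 87 = 2c
byte 4: d8 XOR f0 = 28
byte 5: e0 XOR 3e = de
byte 6: 89 XOR 00 = 89
byte 7: 0c XOR f2 = fe
byte 8: bd XOR 88 = 35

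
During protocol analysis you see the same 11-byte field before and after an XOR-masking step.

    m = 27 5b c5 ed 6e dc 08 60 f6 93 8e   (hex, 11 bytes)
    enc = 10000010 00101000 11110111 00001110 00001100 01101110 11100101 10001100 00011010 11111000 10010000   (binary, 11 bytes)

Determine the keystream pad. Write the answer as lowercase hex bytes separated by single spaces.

Since enc = m ⊕ pad, XORing both sides with m gives pad = m ⊕ enc.
27 ^ 82 = a5
5b ^ 28 = 73
c5 ^ f7 = 32
ed ^ 0e = e3
6e ^ 0c = 62
dc ^ 6e = b2
08 ^ e5 = ed
60 ^ 8c = ec
f6 ^ 1a = ec
93 ^ f8 = 6b
8e ^ 90 = 1e

a5 73 32 e3 62 b2 ed ec ec 6b 1e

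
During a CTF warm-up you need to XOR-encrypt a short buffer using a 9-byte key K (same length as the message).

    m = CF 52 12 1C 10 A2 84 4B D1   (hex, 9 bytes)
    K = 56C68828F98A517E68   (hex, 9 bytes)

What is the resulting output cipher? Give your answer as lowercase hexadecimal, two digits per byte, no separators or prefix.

99949a34e928d535b9

XOR is its own inverse, so applying the key byte-wise gives the result directly.
11001111 ⊕ 01010110 = 10011001
01010010 ⊕ 11000110 = 10010100
00010010 ⊕ 10001000 = 10011010
00011100 ⊕ 00101000 = 00110100
00010000 ⊕ 11111001 = 11101001
10100010 ⊕ 10001010 = 00101000
10000100 ⊕ 01010001 = 11010101
01001011 ⊕ 01111110 = 00110101
11010001 ⊕ 01101000 = 10111001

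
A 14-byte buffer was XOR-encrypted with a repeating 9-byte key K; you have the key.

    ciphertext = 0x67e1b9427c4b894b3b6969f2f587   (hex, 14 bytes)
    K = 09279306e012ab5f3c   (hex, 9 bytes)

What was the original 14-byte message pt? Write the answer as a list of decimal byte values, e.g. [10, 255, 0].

[110, 198, 42, 68, 156, 89, 34, 20, 7, 96, 78, 97, 243, 103]

The 9-byte key repeats, so the effective keystream is 09 27 93 06 e0 12 ab 5f 3c 09 27 93 06 e0.
byte 0: 67 XOR 09 = 6e
byte 1: e1 XOR 27 = c6
byte 2: b9 XOR 93 = 2a
byte 3: 42 XOR 06 = 44
byte 4: 7c XOR e0 = 9c
byte 5: 4b XOR 12 = 59
byte 6: 89 XOR ab = 22
byte 7: 4b XOR 5f = 14
byte 8: 3b XOR 3c = 07
byte 9: 69 XOR 09 = 60
byte 10: 69 XOR 27 = 4e
byte 11: f2 XOR 93 = 61
byte 12: f5 XOR 06 = f3
byte 13: 87 XOR e0 = 67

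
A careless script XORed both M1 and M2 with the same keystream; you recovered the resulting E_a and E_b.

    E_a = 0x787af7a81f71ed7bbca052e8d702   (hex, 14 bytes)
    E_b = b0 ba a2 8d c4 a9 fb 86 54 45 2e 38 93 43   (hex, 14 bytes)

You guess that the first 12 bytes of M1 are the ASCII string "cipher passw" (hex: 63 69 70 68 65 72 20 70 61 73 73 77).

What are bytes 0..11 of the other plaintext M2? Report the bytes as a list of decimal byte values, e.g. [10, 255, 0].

[171, 169, 37, 77, 190, 170, 54, 141, 137, 150, 15, 167]

First, E_a ⊕ E_b = (M1 ⊕ K) ⊕ (M2 ⊕ K) = M1 ⊕ M2, so the key drops out. Then M2 = (M1 ⊕ M2) ⊕ M1 over the first 12 bytes.
byte 0: (78 XOR b0) XOR 63 = c8 XOR 63 = ab
byte 1: (7a XOR ba) XOR 69 = c0 XOR 69 = a9
byte 2: (f7 XOR a2) XOR 70 = 55 XOR 70 = 25
byte 3: (a8 XOR 8d) XOR 68 = 25 XOR 68 = 4d
byte 4: (1f XOR c4) XOR 65 = db XOR 65 = be
byte 5: (71 XOR a9) XOR 72 = d8 XOR 72 = aa
byte 6: (ed XOR fb) XOR 20 = 16 XOR 20 = 36
byte 7: (7b XOR 86) XOR 70 = fd XOR 70 = 8d
byte 8: (bc XOR 54) XOR 61 = e8 XOR 61 = 89
byte 9: (a0 XOR 45) XOR 73 = e5 XOR 73 = 96
byte 10: (52 XOR 2e) XOR 73 = 7c XOR 73 = 0f
byte 11: (e8 XOR 38) XOR 77 = d0 XOR 77 = a7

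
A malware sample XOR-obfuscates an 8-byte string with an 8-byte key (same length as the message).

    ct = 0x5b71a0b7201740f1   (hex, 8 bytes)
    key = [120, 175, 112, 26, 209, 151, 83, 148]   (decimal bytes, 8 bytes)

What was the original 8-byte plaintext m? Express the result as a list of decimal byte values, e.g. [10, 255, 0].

[35, 222, 208, 173, 241, 128, 19, 101]

5b ^ 78 = 23
71 ^ af = de
a0 ^ 70 = d0
b7 ^ 1a = ad
20 ^ d1 = f1
17 ^ 97 = 80
40 ^ 53 = 13
f1 ^ 94 = 65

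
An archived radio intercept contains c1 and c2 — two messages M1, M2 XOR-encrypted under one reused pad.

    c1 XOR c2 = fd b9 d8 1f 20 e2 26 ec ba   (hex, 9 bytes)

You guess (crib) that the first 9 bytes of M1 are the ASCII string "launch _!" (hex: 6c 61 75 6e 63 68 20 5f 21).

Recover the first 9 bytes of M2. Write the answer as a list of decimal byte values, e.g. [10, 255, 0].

[145, 216, 173, 113, 67, 138, 6, 179, 155]

Since c1 ⊕ c2 = M1 ⊕ M2, XORing with the guessed M1 bytes yields the corresponding M2 bytes: M2 = (c1 ⊕ c2) ⊕ M1.
byte 0: fd ^ 6c = 91
byte 1: b9 ^ 61 = d8
byte 2: d8 ^ 75 = ad
byte 3: 1f ^ 6e = 71
byte 4: 20 ^ 63 = 43
byte 5: e2 ^ 68 = 8a
byte 6: 26 ^ 20 = 06
byte 7: ec ^ 5f = b3
byte 8: ba ^ 21 = 9b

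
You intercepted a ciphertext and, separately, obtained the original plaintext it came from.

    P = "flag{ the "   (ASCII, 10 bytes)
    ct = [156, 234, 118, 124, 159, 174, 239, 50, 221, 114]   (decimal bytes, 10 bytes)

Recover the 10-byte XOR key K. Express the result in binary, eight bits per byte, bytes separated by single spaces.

11111010 10000110 00010111 00011011 11100100 10001110 10011011 01011010 10111000 01010010

Since ct = P ⊕ K, XORing both sides with P gives K = P ⊕ ct.
66 ^ 9c = fa
6c ^ ea = 86
61 ^ 76 = 17
67 ^ 7c = 1b
7b ^ 9f = e4
20 ^ ae = 8e
74 ^ ef = 9b
68 ^ 32 = 5a
65 ^ dd = b8
20 ^ 72 = 52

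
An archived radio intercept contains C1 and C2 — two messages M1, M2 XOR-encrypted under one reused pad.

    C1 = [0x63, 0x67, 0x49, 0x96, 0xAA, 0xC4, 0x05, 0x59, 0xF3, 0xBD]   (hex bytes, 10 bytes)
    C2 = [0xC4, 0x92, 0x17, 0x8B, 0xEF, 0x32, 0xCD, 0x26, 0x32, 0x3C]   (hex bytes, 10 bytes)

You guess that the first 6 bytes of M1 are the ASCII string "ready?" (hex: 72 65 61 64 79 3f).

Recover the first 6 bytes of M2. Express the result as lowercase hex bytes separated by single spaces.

First, C1 ⊕ C2 = (M1 ⊕ K) ⊕ (M2 ⊕ K) = M1 ⊕ M2, so the key drops out. Then M2 = (M1 ⊕ M2) ⊕ M1 over the first 6 bytes.
byte 0: (63 XOR c4) XOR 72 = a7 XOR 72 = d5
byte 1: (67 XOR 92) XOR 65 = f5 XOR 65 = 90
byte 2: (49 XOR 17) XOR 61 = 5e XOR 61 = 3f
byte 3: (96 XOR 8b) XOR 64 = 1d XOR 64 = 79
byte 4: (aa XOR ef) XOR 79 = 45 XOR 79 = 3c
byte 5: (c4 XOR 32) XOR 3f = f6 XOR 3f = c9

d5 90 3f 79 3c c9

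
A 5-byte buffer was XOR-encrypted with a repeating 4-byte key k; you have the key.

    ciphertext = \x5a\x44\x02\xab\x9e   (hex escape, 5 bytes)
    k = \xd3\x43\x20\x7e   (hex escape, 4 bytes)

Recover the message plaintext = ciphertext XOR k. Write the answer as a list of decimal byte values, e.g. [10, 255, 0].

[137, 7, 34, 213, 77]

The 4-byte key repeats, so the effective keystream is d3 43 20 7e d3.
byte 0: 5a ⊕ d3 = 89
byte 1: 44 ⊕ 43 = 07
byte 2: 02 ⊕ 20 = 22
byte 3: ab ⊕ 7e = d5
byte 4: 9e ⊕ d3 = 4d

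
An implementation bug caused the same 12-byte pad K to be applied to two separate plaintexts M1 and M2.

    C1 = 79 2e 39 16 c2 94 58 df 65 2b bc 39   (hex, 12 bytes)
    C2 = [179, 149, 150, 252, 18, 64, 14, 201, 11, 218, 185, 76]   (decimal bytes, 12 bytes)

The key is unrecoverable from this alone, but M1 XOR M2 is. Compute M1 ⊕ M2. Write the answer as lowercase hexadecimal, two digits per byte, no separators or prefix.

C1 ⊕ C2 = (M1 ⊕ K) ⊕ (M2 ⊕ K) = M1 ⊕ M2 — the shared key cancels under XOR.
79 xor b3 = ca
2e xor 95 = bb
39 xor 96 = af
16 xor fc = ea
c2 xor 12 = d0
94 xor 40 = d4
58 xor 0e = 56
df xor c9 = 16
65 xor 0b = 6e
2b xor da = f1
bc xor b9 = 05
39 xor 4c = 75

cabbafead0d456166ef10575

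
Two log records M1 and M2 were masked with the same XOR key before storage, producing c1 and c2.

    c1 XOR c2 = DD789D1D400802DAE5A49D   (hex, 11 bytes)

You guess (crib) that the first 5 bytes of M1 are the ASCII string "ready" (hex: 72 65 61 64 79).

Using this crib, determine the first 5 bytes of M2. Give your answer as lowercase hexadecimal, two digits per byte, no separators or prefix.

Since c1 ⊕ c2 = M1 ⊕ M2, XORing with the guessed M1 bytes yields the corresponding M2 bytes: M2 = (c1 ⊕ c2) ⊕ M1.
dd ^ 72 = af
78 ^ 65 = 1d
9d ^ 61 = fc
1d ^ 64 = 79
40 ^ 79 = 39

af1dfc7939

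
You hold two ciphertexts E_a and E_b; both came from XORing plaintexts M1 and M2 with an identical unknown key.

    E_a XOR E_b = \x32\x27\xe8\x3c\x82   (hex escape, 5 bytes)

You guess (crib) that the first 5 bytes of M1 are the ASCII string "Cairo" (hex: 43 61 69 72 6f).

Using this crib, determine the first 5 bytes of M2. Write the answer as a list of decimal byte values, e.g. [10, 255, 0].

Since E_a ⊕ E_b = M1 ⊕ M2, XORing with the guessed M1 bytes yields the corresponding M2 bytes: M2 = (E_a ⊕ E_b) ⊕ M1.
byte 0: 00110010 ⊕ 01000011 = 01110001
byte 1: 00100111 ⊕ 01100001 = 01000110
byte 2: 11101000 ⊕ 01101001 = 10000001
byte 3: 00111100 ⊕ 01110010 = 01001110
byte 4: 10000010 ⊕ 01101111 = 11101101

[113, 70, 129, 78, 237]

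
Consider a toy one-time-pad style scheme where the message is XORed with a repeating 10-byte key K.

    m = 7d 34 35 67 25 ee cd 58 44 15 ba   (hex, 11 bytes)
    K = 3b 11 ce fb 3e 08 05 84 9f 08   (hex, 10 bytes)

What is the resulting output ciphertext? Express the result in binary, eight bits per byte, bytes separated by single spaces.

The 10-byte key repeats, so the effective keystream is 3b 11 ce fb 3e 08 05 84 9f 08 3b.
byte 0: 01111101 ^ 00111011 = 01000110
byte 1: 00110100 ^ 00010001 = 00100101
byte 2: 00110101 ^ 11001110 = 11111011
byte 3: 01100111 ^ 11111011 = 10011100
byte 4: 00100101 ^ 00111110 = 00011011
byte 5: 11101110 ^ 00001000 = 11100110
byte 6: 11001101 ^ 00000101 = 11001000
byte 7: 01011000 ^ 10000100 = 11011100
byte 8: 01000100 ^ 10011111 = 11011011
byte 9: 00010101 ^ 00001000 = 00011101
byte 10: 10111010 ^ 00111011 = 10000001

01000110 00100101 11111011 10011100 00011011 11100110 11001000 11011100 11011011 00011101 10000001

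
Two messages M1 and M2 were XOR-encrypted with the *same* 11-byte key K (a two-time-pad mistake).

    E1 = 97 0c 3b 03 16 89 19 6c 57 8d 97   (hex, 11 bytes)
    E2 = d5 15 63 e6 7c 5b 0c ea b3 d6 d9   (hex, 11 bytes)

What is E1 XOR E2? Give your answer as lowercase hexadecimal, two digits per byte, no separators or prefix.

421958e56ad21586e45b4e

E1 ⊕ E2 = (M1 ⊕ K) ⊕ (M2 ⊕ K) = M1 ⊕ M2 — the shared key cancels under XOR.
97 XOR d5 = 42
0c XOR 15 = 19
3b XOR 63 = 58
03 XOR e6 = e5
16 XOR 7c = 6a
89 XOR 5b = d2
19 XOR 0c = 15
6c XOR ea = 86
57 XOR b3 = e4
8d XOR d6 = 5b
97 XOR d9 = 4e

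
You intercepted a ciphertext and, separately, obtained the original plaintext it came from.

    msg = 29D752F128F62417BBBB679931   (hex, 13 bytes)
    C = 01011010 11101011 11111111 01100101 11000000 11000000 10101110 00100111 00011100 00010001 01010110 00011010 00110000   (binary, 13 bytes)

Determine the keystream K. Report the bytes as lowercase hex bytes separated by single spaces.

Since C = msg ⊕ K, XORing both sides with msg gives K = msg ⊕ C.
 41 XOR  90 = 115
215 XOR 235 =  60
 82 XOR 255 = 173
241 XOR 101 = 148
 40 XOR 192 = 232
246 XOR 192 =  54
 36 XOR 174 = 138
 23 XOR  39 =  48
187 XOR  28 = 167
187 XOR  17 = 170
103 XOR  86 =  49
153 XOR  26 = 131
 49 XOR  48 =   1

73 3c ad 94 e8 36 8a 30 a7 aa 31 83 01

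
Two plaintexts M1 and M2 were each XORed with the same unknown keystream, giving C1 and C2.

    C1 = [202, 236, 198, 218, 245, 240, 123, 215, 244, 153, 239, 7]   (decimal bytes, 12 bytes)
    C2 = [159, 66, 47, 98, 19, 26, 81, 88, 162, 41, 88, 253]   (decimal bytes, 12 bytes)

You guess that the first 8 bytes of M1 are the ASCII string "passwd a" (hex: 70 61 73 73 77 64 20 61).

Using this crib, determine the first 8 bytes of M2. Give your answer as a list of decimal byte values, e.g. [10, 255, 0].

[37, 207, 154, 203, 145, 142, 10, 238]

First, C1 ⊕ C2 = (M1 ⊕ K) ⊕ (M2 ⊕ K) = M1 ⊕ M2, so the key drops out. Then M2 = (M1 ⊕ M2) ⊕ M1 over the first 8 bytes.
byte 0: (ca xor 9f) xor 70 = 55 xor 70 = 25
byte 1: (ec xor 42) xor 61 = ae xor 61 = cf
byte 2: (c6 xor 2f) xor 73 = e9 xor 73 = 9a
byte 3: (da xor 62) xor 73 = b8 xor 73 = cb
byte 4: (f5 xor 13) xor 77 = e6 xor 77 = 91
byte 5: (f0 xor 1a) xor 64 = ea xor 64 = 8e
byte 6: (7b xor 51) xor 20 = 2a xor 20 = 0a
byte 7: (d7 xor 58) xor 61 = 8f xor 61 = ee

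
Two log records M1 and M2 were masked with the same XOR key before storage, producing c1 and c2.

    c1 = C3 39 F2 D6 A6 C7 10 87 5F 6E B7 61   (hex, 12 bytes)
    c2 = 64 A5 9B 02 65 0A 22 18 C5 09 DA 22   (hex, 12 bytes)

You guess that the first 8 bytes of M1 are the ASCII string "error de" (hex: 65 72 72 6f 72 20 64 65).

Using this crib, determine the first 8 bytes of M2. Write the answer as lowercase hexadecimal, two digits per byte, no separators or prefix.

c2ee1bbbb1ed56fa

First, c1 ⊕ c2 = (M1 ⊕ K) ⊕ (M2 ⊕ K) = M1 ⊕ M2, so the key drops out. Then M2 = (M1 ⊕ M2) ⊕ M1 over the first 8 bytes.
byte 0: (c3 XOR 64) XOR 65 = a7 XOR 65 = c2
byte 1: (39 XOR a5) XOR 72 = 9c XOR 72 = ee
byte 2: (f2 XOR 9b) XOR 72 = 69 XOR 72 = 1b
byte 3: (d6 XOR 02) XOR 6f = d4 XOR 6f = bb
byte 4: (a6 XOR 65) XOR 72 = c3 XOR 72 = b1
byte 5: (c7 XOR 0a) XOR 20 = cd XOR 20 = ed
byte 6: (10 XOR 22) XOR 64 = 32 XOR 64 = 56
byte 7: (87 XOR 18) XOR 65 = 9f XOR 65 = fa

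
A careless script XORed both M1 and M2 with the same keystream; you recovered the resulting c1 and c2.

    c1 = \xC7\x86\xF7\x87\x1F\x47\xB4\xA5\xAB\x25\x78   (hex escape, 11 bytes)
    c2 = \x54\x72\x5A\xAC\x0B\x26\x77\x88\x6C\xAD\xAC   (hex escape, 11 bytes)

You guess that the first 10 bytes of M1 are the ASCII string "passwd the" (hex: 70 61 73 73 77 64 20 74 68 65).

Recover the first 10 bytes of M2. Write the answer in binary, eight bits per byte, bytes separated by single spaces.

First, c1 ⊕ c2 = (M1 ⊕ K) ⊕ (M2 ⊕ K) = M1 ⊕ M2, so the key drops out. Then M2 = (M1 ⊕ M2) ⊕ M1 over the first 10 bytes.
byte 0: (c7 ^ 54) ^ 70 = 93 ^ 70 = e3
byte 1: (86 ^ 72) ^ 61 = f4 ^ 61 = 95
byte 2: (f7 ^ 5a) ^ 73 = ad ^ 73 = de
byte 3: (87 ^ ac) ^ 73 = 2b ^ 73 = 58
byte 4: (1f ^ 0b) ^ 77 = 14 ^ 77 = 63
byte 5: (47 ^ 26) ^ 64 = 61 ^ 64 = 05
byte 6: (b4 ^ 77) ^ 20 = c3 ^ 20 = e3
byte 7: (a5 ^ 88) ^ 74 = 2d ^ 74 = 59
byte 8: (ab ^ 6c) ^ 68 = c7 ^ 68 = af
byte 9: (25 ^ ad) ^ 65 = 88 ^ 65 = ed

11100011 10010101 11011110 01011000 01100011 00000101 11100011 01011001 10101111 11101101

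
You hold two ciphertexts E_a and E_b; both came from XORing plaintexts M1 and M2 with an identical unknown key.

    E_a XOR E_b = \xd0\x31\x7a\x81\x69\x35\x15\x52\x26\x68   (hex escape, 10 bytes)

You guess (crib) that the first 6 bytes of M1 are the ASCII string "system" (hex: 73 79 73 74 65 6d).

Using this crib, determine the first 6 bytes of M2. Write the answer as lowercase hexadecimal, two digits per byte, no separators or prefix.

a34809f50c58

Since E_a ⊕ E_b = M1 ⊕ M2, XORing with the guessed M1 bytes yields the corresponding M2 bytes: M2 = (E_a ⊕ E_b) ⊕ M1.
d0 ⊕ 73 = a3
31 ⊕ 79 = 48
7a ⊕ 73 = 09
81 ⊕ 74 = f5
69 ⊕ 65 = 0c
35 ⊕ 6d = 58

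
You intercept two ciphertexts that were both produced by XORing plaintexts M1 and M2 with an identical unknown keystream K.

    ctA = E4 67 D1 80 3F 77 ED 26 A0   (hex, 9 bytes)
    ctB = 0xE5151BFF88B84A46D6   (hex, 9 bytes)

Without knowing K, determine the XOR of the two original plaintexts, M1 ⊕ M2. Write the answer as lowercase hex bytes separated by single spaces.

ctA ⊕ ctB = (M1 ⊕ K) ⊕ (M2 ⊕ K) = M1 ⊕ M2 — the shared key cancels under XOR.
byte 0: 228 ^ 229 =   1
byte 1: 103 ^  21 = 114
byte 2: 209 ^  27 = 202
byte 3: 128 ^ 255 = 127
byte 4:  63 ^ 136 = 183
byte 5: 119 ^ 184 = 207
byte 6: 237 ^  74 = 167
byte 7:  38 ^  70 =  96
byte 8: 160 ^ 214 = 118

01 72 ca 7f b7 cf a7 60 76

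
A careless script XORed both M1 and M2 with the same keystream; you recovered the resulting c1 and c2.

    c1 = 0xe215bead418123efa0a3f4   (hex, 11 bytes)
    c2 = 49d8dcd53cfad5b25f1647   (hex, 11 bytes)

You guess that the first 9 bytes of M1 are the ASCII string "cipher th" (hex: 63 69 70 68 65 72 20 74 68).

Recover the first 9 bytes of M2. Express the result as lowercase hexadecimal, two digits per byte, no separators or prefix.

First, c1 ⊕ c2 = (M1 ⊕ K) ⊕ (M2 ⊕ K) = M1 ⊕ M2, so the key drops out. Then M2 = (M1 ⊕ M2) ⊕ M1 over the first 9 bytes.
byte 0: (e2 xor 49) xor 63 = ab xor 63 = c8
byte 1: (15 xor d8) xor 69 = cd xor 69 = a4
byte 2: (be xor dc) xor 70 = 62 xor 70 = 12
byte 3: (ad xor d5) xor 68 = 78 xor 68 = 10
byte 4: (41 xor 3c) xor 65 = 7d xor 65 = 18
byte 5: (81 xor fa) xor 72 = 7b xor 72 = 09
byte 6: (23 xor d5) xor 20 = f6 xor 20 = d6
byte 7: (ef xor b2) xor 74 = 5d xor 74 = 29
byte 8: (a0 xor 5f) xor 68 = ff xor 68 = 97

c8a412101809d62997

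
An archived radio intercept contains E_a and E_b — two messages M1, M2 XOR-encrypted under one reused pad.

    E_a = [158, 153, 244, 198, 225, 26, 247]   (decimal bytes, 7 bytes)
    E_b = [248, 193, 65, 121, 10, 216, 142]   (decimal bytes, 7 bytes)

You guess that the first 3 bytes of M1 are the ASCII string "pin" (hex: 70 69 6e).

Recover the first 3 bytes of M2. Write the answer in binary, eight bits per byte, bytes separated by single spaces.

00010110 00110001 11011011

First, E_a ⊕ E_b = (M1 ⊕ K) ⊕ (M2 ⊕ K) = M1 ⊕ M2, so the key drops out. Then M2 = (M1 ⊕ M2) ⊕ M1 over the first 3 bytes.
byte 0: (9e ^ f8) ^ 70 = 66 ^ 70 = 16
byte 1: (99 ^ c1) ^ 69 = 58 ^ 69 = 31
byte 2: (f4 ^ 41) ^ 6e = b5 ^ 6e = db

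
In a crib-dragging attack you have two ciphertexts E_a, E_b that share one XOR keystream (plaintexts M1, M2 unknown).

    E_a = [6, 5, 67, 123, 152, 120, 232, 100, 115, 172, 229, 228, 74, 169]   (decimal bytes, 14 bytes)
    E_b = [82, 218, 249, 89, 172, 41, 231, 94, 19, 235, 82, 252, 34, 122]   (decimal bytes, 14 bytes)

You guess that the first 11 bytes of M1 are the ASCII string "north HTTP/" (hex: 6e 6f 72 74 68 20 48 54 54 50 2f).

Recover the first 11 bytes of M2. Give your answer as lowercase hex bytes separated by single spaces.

First, E_a ⊕ E_b = (M1 ⊕ K) ⊕ (M2 ⊕ K) = M1 ⊕ M2, so the key drops out. Then M2 = (M1 ⊕ M2) ⊕ M1 over the first 11 bytes.
byte 0: (06 ^ 52) ^ 6e = 54 ^ 6e = 3a
byte 1: (05 ^ da) ^ 6f = df ^ 6f = b0
byte 2: (43 ^ f9) ^ 72 = ba ^ 72 = c8
byte 3: (7b ^ 59) ^ 74 = 22 ^ 74 = 56
byte 4: (98 ^ ac) ^ 68 = 34 ^ 68 = 5c
byte 5: (78 ^ 29) ^ 20 = 51 ^ 20 = 71
byte 6: (e8 ^ e7) ^ 48 = 0f ^ 48 = 47
byte 7: (64 ^ 5e) ^ 54 = 3a ^ 54 = 6e
byte 8: (73 ^ 13) ^ 54 = 60 ^ 54 = 34
byte 9: (ac ^ eb) ^ 50 = 47 ^ 50 = 17
byte 10: (e5 ^ 52) ^ 2f = b7 ^ 2f = 98

3a b0 c8 56 5c 71 47 6e 34 17 98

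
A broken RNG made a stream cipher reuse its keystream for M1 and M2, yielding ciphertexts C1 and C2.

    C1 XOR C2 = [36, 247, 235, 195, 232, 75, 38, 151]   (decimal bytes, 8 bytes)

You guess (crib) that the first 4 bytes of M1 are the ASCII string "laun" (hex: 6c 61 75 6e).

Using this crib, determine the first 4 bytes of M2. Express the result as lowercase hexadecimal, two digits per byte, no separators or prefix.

48969ead

Since C1 ⊕ C2 = M1 ⊕ M2, XORing with the guessed M1 bytes yields the corresponding M2 bytes: M2 = (C1 ⊕ C2) ⊕ M1.
24 xor 6c = 48
f7 xor 61 = 96
eb xor 75 = 9e
c3 xor 6e = ad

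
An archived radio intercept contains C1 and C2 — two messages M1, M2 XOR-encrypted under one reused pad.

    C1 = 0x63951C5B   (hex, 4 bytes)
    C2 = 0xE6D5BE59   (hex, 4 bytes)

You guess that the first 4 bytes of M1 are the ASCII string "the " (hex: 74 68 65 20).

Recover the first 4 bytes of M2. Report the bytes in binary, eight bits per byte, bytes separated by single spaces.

First, C1 ⊕ C2 = (M1 ⊕ K) ⊕ (M2 ⊕ K) = M1 ⊕ M2, so the key drops out. Then M2 = (M1 ⊕ M2) ⊕ M1 over the first 4 bytes.
byte 0: (63 xor e6) xor 74 = 85 xor 74 = f1
byte 1: (95 xor d5) xor 68 = 40 xor 68 = 28
byte 2: (1c xor be) xor 65 = a2 xor 65 = c7
byte 3: (5b xor 59) xor 20 = 02 xor 20 = 22

11110001 00101000 11000111 00100010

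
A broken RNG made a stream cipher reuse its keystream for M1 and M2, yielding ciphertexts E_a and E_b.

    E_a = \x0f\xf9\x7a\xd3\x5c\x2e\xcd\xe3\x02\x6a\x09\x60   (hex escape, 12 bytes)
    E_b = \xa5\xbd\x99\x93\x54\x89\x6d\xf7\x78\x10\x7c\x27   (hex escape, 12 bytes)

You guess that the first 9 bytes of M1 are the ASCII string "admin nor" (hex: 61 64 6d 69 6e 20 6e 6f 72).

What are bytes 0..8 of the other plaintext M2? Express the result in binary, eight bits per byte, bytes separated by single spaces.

First, E_a ⊕ E_b = (M1 ⊕ K) ⊕ (M2 ⊕ K) = M1 ⊕ M2, so the key drops out. Then M2 = (M1 ⊕ M2) ⊕ M1 over the first 9 bytes.
byte 0: (0f xor a5) xor 61 = aa xor 61 = cb
byte 1: (f9 xor bd) xor 64 = 44 xor 64 = 20
byte 2: (7a xor 99) xor 6d = e3 xor 6d = 8e
byte 3: (d3 xor 93) xor 69 = 40 xor 69 = 29
byte 4: (5c xor 54) xor 6e = 08 xor 6e = 66
byte 5: (2e xor 89) xor 20 = a7 xor 20 = 87
byte 6: (cd xor 6d) xor 6e = a0 xor 6e = ce
byte 7: (e3 xor f7) xor 6f = 14 xor 6f = 7b
byte 8: (02 xor 78) xor 72 = 7a xor 72 = 08

11001011 00100000 10001110 00101001 01100110 10000111 11001110 01111011 00001000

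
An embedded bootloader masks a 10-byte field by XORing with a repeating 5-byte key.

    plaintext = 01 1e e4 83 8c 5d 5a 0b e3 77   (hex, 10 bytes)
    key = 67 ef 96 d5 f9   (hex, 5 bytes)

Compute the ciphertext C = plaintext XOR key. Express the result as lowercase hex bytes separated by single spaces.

66 f1 72 56 75 3a b5 9d 36 8e

The 5-byte key repeats, so the effective keystream is 67 ef 96 d5 f9 67 ef 96 d5 f9.
byte 0: 01 ⊕ 67 = 66
byte 1: 1e ⊕ ef = f1
byte 2: e4 ⊕ 96 = 72
byte 3: 83 ⊕ d5 = 56
byte 4: 8c ⊕ f9 = 75
byte 5: 5d ⊕ 67 = 3a
byte 6: 5a ⊕ ef = b5
byte 7: 0b ⊕ 96 = 9d
byte 8: e3 ⊕ d5 = 36
byte 9: 77 ⊕ f9 = 8e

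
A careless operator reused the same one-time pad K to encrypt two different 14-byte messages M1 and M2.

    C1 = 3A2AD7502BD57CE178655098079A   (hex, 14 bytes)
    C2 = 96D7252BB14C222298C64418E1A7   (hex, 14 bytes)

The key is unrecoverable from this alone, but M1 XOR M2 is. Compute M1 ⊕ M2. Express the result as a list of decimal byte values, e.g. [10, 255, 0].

C1 ⊕ C2 = (M1 ⊕ K) ⊕ (M2 ⊕ K) = M1 ⊕ M2 — the shared key cancels under XOR.
 58 ^ 150 = 172
 42 ^ 215 = 253
215 ^  37 = 242
 80 ^  43 = 123
 43 ^ 177 = 154
213 ^  76 = 153
124 ^  34 =  94
225 ^  34 = 195
120 ^ 152 = 224
101 ^ 198 = 163
 80 ^  68 =  20
152 ^  24 = 128
  7 ^ 225 = 230
154 ^ 167 =  61

[172, 253, 242, 123, 154, 153, 94, 195, 224, 163, 20, 128, 230, 61]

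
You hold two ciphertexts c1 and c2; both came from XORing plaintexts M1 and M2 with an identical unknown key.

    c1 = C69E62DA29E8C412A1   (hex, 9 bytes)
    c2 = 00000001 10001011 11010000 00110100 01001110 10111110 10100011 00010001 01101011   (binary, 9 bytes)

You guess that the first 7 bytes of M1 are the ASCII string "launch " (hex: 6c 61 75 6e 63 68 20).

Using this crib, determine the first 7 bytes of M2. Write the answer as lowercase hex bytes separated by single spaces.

ab 74 c7 80 04 3e 47

First, c1 ⊕ c2 = (M1 ⊕ K) ⊕ (M2 ⊕ K) = M1 ⊕ M2, so the key drops out. Then M2 = (M1 ⊕ M2) ⊕ M1 over the first 7 bytes.
byte 0: (c6 XOR 01) XOR 6c = c7 XOR 6c = ab
byte 1: (9e XOR 8b) XOR 61 = 15 XOR 61 = 74
byte 2: (62 XOR d0) XOR 75 = b2 XOR 75 = c7
byte 3: (da XOR 34) XOR 6e = ee XOR 6e = 80
byte 4: (29 XOR 4e) XOR 63 = 67 XOR 63 = 04
byte 5: (e8 XOR be) XOR 68 = 56 XOR 68 = 3e
byte 6: (c4 XOR a3) XOR 20 = 67 XOR 20 = 47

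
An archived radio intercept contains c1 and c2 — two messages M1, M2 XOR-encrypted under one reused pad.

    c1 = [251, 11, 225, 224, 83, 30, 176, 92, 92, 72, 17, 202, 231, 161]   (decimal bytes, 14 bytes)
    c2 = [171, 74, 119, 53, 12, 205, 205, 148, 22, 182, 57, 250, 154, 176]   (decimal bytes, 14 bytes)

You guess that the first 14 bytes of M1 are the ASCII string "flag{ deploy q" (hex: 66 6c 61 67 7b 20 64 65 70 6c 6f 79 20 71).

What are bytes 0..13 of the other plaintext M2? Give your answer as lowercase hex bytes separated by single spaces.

36 2d f7 b2 24 f3 19 ad 3a 92 47 49 5d 60

First, c1 ⊕ c2 = (M1 ⊕ K) ⊕ (M2 ⊕ K) = M1 ⊕ M2, so the key drops out. Then M2 = (M1 ⊕ M2) ⊕ M1 over the first 14 bytes.
byte 0: (fb xor ab) xor 66 = 50 xor 66 = 36
byte 1: (0b xor 4a) xor 6c = 41 xor 6c = 2d
byte 2: (e1 xor 77) xor 61 = 96 xor 61 = f7
byte 3: (e0 xor 35) xor 67 = d5 xor 67 = b2
byte 4: (53 xor 0c) xor 7b = 5f xor 7b = 24
byte 5: (1e xor cd) xor 20 = d3 xor 20 = f3
byte 6: (b0 xor cd) xor 64 = 7d xor 64 = 19
byte 7: (5c xor 94) xor 65 = c8 xor 65 = ad
byte 8: (5c xor 16) xor 70 = 4a xor 70 = 3a
byte 9: (48 xor b6) xor 6c = fe xor 6c = 92
byte 10: (11 xor 39) xor 6f = 28 xor 6f = 47
byte 11: (ca xor fa) xor 79 = 30 xor 79 = 49
byte 12: (e7 xor 9a) xor 20 = 7d xor 20 = 5d
byte 13: (a1 xor b0) xor 71 = 11 xor 71 = 60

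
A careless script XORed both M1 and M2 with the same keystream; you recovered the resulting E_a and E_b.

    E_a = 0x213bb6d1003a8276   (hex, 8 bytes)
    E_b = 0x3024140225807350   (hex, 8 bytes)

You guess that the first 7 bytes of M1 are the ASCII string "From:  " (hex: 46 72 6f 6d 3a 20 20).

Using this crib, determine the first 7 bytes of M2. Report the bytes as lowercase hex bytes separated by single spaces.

57 6d cd be 1f 9a d1

First, E_a ⊕ E_b = (M1 ⊕ K) ⊕ (M2 ⊕ K) = M1 ⊕ M2, so the key drops out. Then M2 = (M1 ⊕ M2) ⊕ M1 over the first 7 bytes.
byte 0: (21 ^ 30) ^ 46 = 11 ^ 46 = 57
byte 1: (3b ^ 24) ^ 72 = 1f ^ 72 = 6d
byte 2: (b6 ^ 14) ^ 6f = a2 ^ 6f = cd
byte 3: (d1 ^ 02) ^ 6d = d3 ^ 6d = be
byte 4: (00 ^ 25) ^ 3a = 25 ^ 3a = 1f
byte 5: (3a ^ 80) ^ 20 = ba ^ 20 = 9a
byte 6: (82 ^ 73) ^ 20 = f1 ^ 20 = d1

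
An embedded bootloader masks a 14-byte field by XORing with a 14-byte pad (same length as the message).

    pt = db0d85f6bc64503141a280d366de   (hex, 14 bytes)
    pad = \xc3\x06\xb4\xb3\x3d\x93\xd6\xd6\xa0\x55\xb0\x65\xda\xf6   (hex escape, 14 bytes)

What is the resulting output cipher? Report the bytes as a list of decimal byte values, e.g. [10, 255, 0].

XOR is its own inverse, so applying the key byte-wise gives the result directly.
byte 0: db ⊕ c3 = 18
byte 1: 0d ⊕ 06 = 0b
byte 2: 85 ⊕ b4 = 31
byte 3: f6 ⊕ b3 = 45
byte 4: bc ⊕ 3d = 81
byte 5: 64 ⊕ 93 = f7
byte 6: 50 ⊕ d6 = 86
byte 7: 31 ⊕ d6 = e7
byte 8: 41 ⊕ a0 = e1
byte 9: a2 ⊕ 55 = f7
byte 10: 80 ⊕ b0 = 30
byte 11: d3 ⊕ 65 = b6
byte 12: 66 ⊕ da = bc
byte 13: de ⊕ f6 = 28

[24, 11, 49, 69, 129, 247, 134, 231, 225, 247, 48, 182, 188, 40]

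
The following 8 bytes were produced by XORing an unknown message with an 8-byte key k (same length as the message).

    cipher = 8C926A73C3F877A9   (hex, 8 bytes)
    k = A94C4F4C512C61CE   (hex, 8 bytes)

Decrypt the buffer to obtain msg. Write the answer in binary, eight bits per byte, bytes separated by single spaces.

00100101 11011110 00100101 00111111 10010010 11010100 00010110 01100111

10001100 ^ 10101001 = 00100101
10010010 ^ 01001100 = 11011110
01101010 ^ 01001111 = 00100101
01110011 ^ 01001100 = 00111111
11000011 ^ 01010001 = 10010010
11111000 ^ 00101100 = 11010100
01110111 ^ 01100001 = 00010110
10101001 ^ 11001110 = 01100111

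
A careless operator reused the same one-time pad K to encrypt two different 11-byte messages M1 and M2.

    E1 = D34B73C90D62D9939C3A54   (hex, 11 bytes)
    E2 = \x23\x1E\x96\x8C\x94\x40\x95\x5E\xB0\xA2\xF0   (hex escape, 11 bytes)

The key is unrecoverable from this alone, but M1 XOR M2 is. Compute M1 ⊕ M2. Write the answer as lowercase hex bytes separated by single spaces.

E1 ⊕ E2 = (M1 ⊕ K) ⊕ (M2 ⊕ K) = M1 ⊕ M2 — the shared key cancels under XOR.
byte 0: d3 ⊕ 23 = f0
byte 1: 4b ⊕ 1e = 55
byte 2: 73 ⊕ 96 = e5
byte 3: c9 ⊕ 8c = 45
byte 4: 0d ⊕ 94 = 99
byte 5: 62 ⊕ 40 = 22
byte 6: d9 ⊕ 95 = 4c
byte 7: 93 ⊕ 5e = cd
byte 8: 9c ⊕ b0 = 2c
byte 9: 3a ⊕ a2 = 98
byte 10: 54 ⊕ f0 = a4

f0 55 e5 45 99 22 4c cd 2c 98 a4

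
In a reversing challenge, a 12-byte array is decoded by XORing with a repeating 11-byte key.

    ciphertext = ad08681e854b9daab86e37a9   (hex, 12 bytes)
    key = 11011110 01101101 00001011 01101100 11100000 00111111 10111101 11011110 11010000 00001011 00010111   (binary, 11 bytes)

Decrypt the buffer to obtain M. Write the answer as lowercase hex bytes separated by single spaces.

The 11-byte key repeats, so the effective keystream is de 6d 0b 6c e0 3f bd de d0 0b 17 de.
byte 0: ad XOR de = 73
byte 1: 08 XOR 6d = 65
byte 2: 68 XOR 0b = 63
byte 3: 1e XOR 6c = 72
byte 4: 85 XOR e0 = 65
byte 5: 4b XOR 3f = 74
byte 6: 9d XOR bd = 20
byte 7: aa XOR de = 74
byte 8: b8 XOR d0 = 68
byte 9: 6e XOR 0b = 65
byte 10: 37 XOR 17 = 20
byte 11: a9 XOR de = 77

73 65 63 72 65 74 20 74 68 65 20 77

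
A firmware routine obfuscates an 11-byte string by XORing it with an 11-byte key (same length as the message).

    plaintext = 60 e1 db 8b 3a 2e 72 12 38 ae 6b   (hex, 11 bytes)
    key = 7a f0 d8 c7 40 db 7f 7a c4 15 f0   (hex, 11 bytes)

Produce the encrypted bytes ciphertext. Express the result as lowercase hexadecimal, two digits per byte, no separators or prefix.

1a11034c7af50d68fcbb9b

XOR is its own inverse, so applying the key byte-wise gives the result directly.
byte 0: 60 ^ 7a = 1a
byte 1: e1 ^ f0 = 11
byte 2: db ^ d8 = 03
byte 3: 8b ^ c7 = 4c
byte 4: 3a ^ 40 = 7a
byte 5: 2e ^ db = f5
byte 6: 72 ^ 7f = 0d
byte 7: 12 ^ 7a = 68
byte 8: 38 ^ c4 = fc
byte 9: ae ^ 15 = bb
byte 10: 6b ^ f0 = 9b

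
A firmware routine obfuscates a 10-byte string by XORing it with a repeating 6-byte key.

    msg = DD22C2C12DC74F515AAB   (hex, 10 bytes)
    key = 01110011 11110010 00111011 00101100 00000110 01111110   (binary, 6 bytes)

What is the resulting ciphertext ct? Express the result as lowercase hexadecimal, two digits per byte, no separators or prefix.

The 6-byte key repeats, so the effective keystream is 73 f2 3b 2c 06 7e 73 f2 3b 2c.
byte 0: dd ^ 73 = ae
byte 1: 22 ^ f2 = d0
byte 2: c2 ^ 3b = f9
byte 3: c1 ^ 2c = ed
byte 4: 2d ^ 06 = 2b
byte 5: c7 ^ 7e = b9
byte 6: 4f ^ 73 = 3c
byte 7: 51 ^ f2 = a3
byte 8: 5a ^ 3b = 61
byte 9: ab ^ 2c = 87

aed0f9ed2bb93ca36187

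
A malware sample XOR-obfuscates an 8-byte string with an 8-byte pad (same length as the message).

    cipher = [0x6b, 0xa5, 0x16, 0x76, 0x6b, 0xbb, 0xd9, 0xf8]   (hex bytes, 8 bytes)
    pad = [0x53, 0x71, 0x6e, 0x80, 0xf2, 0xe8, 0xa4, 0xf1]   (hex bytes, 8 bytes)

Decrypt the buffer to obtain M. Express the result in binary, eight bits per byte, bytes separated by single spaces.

6b ^ 53 = 38
a5 ^ 71 = d4
16 ^ 6e = 78
76 ^ 80 = f6
6b ^ f2 = 99
bb ^ e8 = 53
d9 ^ a4 = 7d
f8 ^ f1 = 09

00111000 11010100 01111000 11110110 10011001 01010011 01111101 00001001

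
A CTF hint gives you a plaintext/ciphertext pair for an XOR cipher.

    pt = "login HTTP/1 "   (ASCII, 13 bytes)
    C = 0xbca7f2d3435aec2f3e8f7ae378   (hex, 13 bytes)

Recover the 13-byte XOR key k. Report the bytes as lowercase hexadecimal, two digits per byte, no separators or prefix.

Since C = pt ⊕ k, XORing both sides with pt gives k = pt ⊕ C.
6c ^ bc = d0
6f ^ a7 = c8
67 ^ f2 = 95
69 ^ d3 = ba
6e ^ 43 = 2d
20 ^ 5a = 7a
48 ^ ec = a4
54 ^ 2f = 7b
54 ^ 3e = 6a
50 ^ 8f = df
2f ^ 7a = 55
31 ^ e3 = d2
20 ^ 78 = 58

d0c895ba2d7aa47b6adf55d258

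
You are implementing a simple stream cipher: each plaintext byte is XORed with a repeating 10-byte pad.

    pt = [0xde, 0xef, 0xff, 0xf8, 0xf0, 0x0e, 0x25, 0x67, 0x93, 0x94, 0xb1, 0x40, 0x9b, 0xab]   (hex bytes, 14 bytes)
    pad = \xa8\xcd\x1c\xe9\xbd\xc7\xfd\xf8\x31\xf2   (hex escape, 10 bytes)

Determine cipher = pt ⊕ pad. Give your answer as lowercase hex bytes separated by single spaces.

The 10-byte key repeats, so the effective keystream is a8 cd 1c e9 bd c7 fd f8 31 f2 a8 cd 1c e9.
byte 0: de ^ a8 = 76
byte 1: ef ^ cd = 22
byte 2: ff ^ 1c = e3
byte 3: f8 ^ e9 = 11
byte 4: f0 ^ bd = 4d
byte 5: 0e ^ c7 = c9
byte 6: 25 ^ fd = d8
byte 7: 67 ^ f8 = 9f
byte 8: 93 ^ 31 = a2
byte 9: 94 ^ f2 = 66
byte 10: b1 ^ a8 = 19
byte 11: 40 ^ cd = 8d
byte 12: 9b ^ 1c = 87
byte 13: ab ^ e9 = 42

76 22 e3 11 4d c9 d8 9f a2 66 19 8d 87 42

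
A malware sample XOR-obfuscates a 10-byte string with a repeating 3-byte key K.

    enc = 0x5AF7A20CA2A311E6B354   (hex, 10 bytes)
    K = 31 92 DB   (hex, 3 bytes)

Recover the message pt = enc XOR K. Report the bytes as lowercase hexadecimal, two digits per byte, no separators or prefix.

6b65793d307820746865

The 3-byte key repeats, so the effective keystream is 31 92 db 31 92 db 31 92 db 31.
byte 0:  90 XOR  49 = 107
byte 1: 247 XOR 146 = 101
byte 2: 162 XOR 219 = 121
byte 3:  12 XOR  49 =  61
byte 4: 162 XOR 146 =  48
byte 5: 163 XOR 219 = 120
byte 6:  17 XOR  49 =  32
byte 7: 230 XOR 146 = 116
byte 8: 179 XOR 219 = 104
byte 9:  84 XOR  49 = 101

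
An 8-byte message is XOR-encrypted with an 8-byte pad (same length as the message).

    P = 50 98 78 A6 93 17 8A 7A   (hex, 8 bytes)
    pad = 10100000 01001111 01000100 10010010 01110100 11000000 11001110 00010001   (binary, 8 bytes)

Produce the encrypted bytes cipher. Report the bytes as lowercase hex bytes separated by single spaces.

XOR is its own inverse, so applying the key byte-wise gives the result directly.
byte 0: 50 ^ a0 = f0
byte 1: 98 ^ 4f = d7
byte 2: 78 ^ 44 = 3c
byte 3: a6 ^ 92 = 34
byte 4: 93 ^ 74 = e7
byte 5: 17 ^ c0 = d7
byte 6: 8a ^ ce = 44
byte 7: 7a ^ 11 = 6b

f0 d7 3c 34 e7 d7 44 6b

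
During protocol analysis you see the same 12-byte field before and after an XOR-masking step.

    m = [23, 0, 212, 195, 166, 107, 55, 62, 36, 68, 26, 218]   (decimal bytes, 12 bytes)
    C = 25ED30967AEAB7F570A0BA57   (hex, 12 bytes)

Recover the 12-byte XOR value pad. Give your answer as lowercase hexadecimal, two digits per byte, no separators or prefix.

Since C = m ⊕ pad, XORing both sides with m gives pad = m ⊕ C.
17 XOR 25 = 32
00 XOR ed = ed
d4 XOR 30 = e4
c3 XOR 96 = 55
a6 XOR 7a = dc
6b XOR ea = 81
37 XOR b7 = 80
3e XOR f5 = cb
24 XOR 70 = 54
44 XOR a0 = e4
1a XOR ba = a0
da XOR 57 = 8d

32ede455dc8180cb54e4a08d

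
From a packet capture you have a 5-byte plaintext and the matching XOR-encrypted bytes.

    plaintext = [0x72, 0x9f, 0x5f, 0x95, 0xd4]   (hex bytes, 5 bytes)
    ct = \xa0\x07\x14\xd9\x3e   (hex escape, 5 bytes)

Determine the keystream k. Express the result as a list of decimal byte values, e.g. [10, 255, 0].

Since ct = plaintext ⊕ k, XORing both sides with plaintext gives k = plaintext ⊕ ct.
114 ⊕ 160 = 210
159 ⊕   7 = 152
 95 ⊕  20 =  75
149 ⊕ 217 =  76
212 ⊕  62 = 234

[210, 152, 75, 76, 234]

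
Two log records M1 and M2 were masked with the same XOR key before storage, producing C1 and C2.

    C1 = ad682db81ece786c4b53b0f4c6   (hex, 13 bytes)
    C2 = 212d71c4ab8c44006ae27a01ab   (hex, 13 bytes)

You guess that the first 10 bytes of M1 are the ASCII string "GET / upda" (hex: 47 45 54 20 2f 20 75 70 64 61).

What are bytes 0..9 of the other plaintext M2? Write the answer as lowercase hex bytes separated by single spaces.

First, C1 ⊕ C2 = (M1 ⊕ K) ⊕ (M2 ⊕ K) = M1 ⊕ M2, so the key drops out. Then M2 = (M1 ⊕ M2) ⊕ M1 over the first 10 bytes.
byte 0: (ad xor 21) xor 47 = 8c xor 47 = cb
byte 1: (68 xor 2d) xor 45 = 45 xor 45 = 00
byte 2: (2d xor 71) xor 54 = 5c xor 54 = 08
byte 3: (b8 xor c4) xor 20 = 7c xor 20 = 5c
byte 4: (1e xor ab) xor 2f = b5 xor 2f = 9a
byte 5: (ce xor 8c) xor 20 = 42 xor 20 = 62
byte 6: (78 xor 44) xor 75 = 3c xor 75 = 49
byte 7: (6c xor 00) xor 70 = 6c xor 70 = 1c
byte 8: (4b xor 6a) xor 64 = 21 xor 64 = 45
byte 9: (53 xor e2) xor 61 = b1 xor 61 = d0

cb 00 08 5c 9a 62 49 1c 45 d0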